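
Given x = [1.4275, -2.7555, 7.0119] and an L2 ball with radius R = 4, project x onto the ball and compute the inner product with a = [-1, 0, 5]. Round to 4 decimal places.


Step 1: Compute ||x|| (intermediates to 6 decimals).
||x|| = sqrt(1.4275^2 + (-2.7555)^2 + 7.0119^2) = 7.667938
Step 2: Project.
Since ||x|| > R, scale = R/||x|| = 4/7.667938 = 0.521653, proj(x) = scale * x
proj(x) = [0.74466, -1.437415, 3.657779]
Step 3: Dot product.
a^T * proj(x) = -1*0.74466 + 0*(-1.437415) + 5*3.657779 = 17.5442


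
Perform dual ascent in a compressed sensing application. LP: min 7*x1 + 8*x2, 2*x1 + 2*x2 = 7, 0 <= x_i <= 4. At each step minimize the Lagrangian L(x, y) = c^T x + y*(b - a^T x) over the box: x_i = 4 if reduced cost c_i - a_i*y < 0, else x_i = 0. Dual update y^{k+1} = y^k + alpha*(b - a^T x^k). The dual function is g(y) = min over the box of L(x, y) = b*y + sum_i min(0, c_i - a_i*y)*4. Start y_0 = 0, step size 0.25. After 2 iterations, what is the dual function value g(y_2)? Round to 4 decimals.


Dual ascent for LP: min 7*x1 + 8*x2, 2*x1 + 2*x2 = 7, 0 <= x_i <= 4
Step 1: y^k = 0.0, reduced costs: (7.0, 8.0)
  x^k = (0.0, 0.0), subgradient = b - a^T x = 7.0
  y^{k+1} = 0.0 + 0.25*7.0 = 1.75
Step 2: y^k = 1.75, reduced costs: (3.5, 4.5)
  x^k = (0.0, 0.0), subgradient = b - a^T x = 7.0
  y^{k+1} = 1.75 + 0.25*7.0 = 3.5
Dual objective at y_2 = 3.5: reduced costs (0.0, 1.0), box minimizer x = (0.0, 0.0)
g(y_2) = b*y + (c1 - a1*y)*x1 + (c2 - a2*y)*x2 = 7*3.5 + 0.0*0.0 + 1.0*0.0 = 24.5 + 0.0 + 0.0 = 24.5


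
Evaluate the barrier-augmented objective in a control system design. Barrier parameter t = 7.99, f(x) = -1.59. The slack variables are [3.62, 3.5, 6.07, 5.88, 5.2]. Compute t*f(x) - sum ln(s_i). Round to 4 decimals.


Step 1: Compute log-barrier.
ln values: [1.2865, 1.2528, 1.8034, 1.7716, 1.6487]
phi = -(1.2865 + 1.2528 + 1.8034 + 1.7716 + 1.6487) = -7.7628
Step 2: Compute augmented objective.
t*f(x) = 7.99*-1.59 = -12.7041
Total = -12.7041 - 7.7628 = -20.4669


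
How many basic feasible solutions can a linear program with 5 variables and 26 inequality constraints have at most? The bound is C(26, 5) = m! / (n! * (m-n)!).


Each vertex corresponds to some choice of n active constraints out of m, so the number of vertices is at most C(m, n) = m! / (n!(m-n)!).
m = 26, n = 5
Numerator: 26 * 25 * 24 * 23 * 22
Denominator: 5! = 120
C(26, 5) = 65780


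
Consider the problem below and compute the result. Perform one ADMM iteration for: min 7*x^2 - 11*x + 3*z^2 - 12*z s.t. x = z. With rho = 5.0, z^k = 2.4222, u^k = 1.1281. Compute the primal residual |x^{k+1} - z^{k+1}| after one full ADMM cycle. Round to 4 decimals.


ADMM iteration with rho = 5.0, z^k = 2.4222, u^k = 1.1281
Step 1: x-update.
Minimize 7*x^2 - 11*x + (5.0/2)*(x - 2.4222 + 1.1281)^2
FOC: (2*7 + 5.0)*x = 11 + 5.0*(2.4222 - 1.1281)
x^{k+1} = 0.9195
Step 2: z-update.
Minimize 3*z^2 - 12*z + (5.0/2)*(0.9195 - z + 1.1281)^2
FOC: (2*3 + 5.0)*z = 12 + 5.0*(0.9195 + 1.1281)
z^{k+1} = 2.0216
Step 3: u-update.
u^{k+1} = 1.1281 + 0.9195 - 2.0216 = 0.026
Step 4: Primal residual = |0.9195 - 2.0216| = 1.1021


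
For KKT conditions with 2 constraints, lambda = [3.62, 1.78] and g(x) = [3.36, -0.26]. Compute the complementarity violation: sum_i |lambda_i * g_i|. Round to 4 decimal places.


KKT complementary slackness check:
lambda_1 * g_1 = 3.62 * 3.36 = 12.1632
lambda_2 * g_2 = 1.78 * -0.26 = -0.4628
Total violation = 12.1632 + 0.4628 = 12.626


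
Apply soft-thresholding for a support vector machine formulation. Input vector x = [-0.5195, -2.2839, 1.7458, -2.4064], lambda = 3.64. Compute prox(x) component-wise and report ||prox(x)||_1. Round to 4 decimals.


Soft-thresholding with lambda = 3.64:
prox(-0.5195) = sign(-0.5195)*max(|-0.5195| - 3.64, 0) = 0.0
prox(-2.2839) = sign(-2.2839)*max(|-2.2839| - 3.64, 0) = 0.0
prox(1.7458) = sign(1.7458)*max(|1.7458| - 3.64, 0) = 0.0
prox(-2.4064) = sign(-2.4064)*max(|-2.4064| - 3.64, 0) = 0.0
prox(x) = [0.0, 0.0, 0.0, 0.0]
||prox(x)||_1 = 0.0 + 0.0 + 0.0 + 0.0 = 0.0


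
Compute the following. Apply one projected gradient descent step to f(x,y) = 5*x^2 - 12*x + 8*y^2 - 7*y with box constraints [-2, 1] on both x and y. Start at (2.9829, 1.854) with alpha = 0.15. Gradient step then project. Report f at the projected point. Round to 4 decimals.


Step 1: Compute gradient at (2.9829, 1.854).
grad_x = 2*5*2.9829 - 12 = 17.829
grad_y = 2*8*1.854 - 7 = 22.664
Step 2: Gradient step.
x_raw = 2.9829 - 0.15*17.829 = 0.3086
y_raw = 1.854 - 0.15*22.664 = -1.5456
Step 3: Project onto [-2, 1].
x_proj = clip(0.3086) = 0.3086
y_proj = clip(-1.5456) = -1.5456
Step 4: Evaluate f.
f(0.3086, -1.5456) = 26.7037


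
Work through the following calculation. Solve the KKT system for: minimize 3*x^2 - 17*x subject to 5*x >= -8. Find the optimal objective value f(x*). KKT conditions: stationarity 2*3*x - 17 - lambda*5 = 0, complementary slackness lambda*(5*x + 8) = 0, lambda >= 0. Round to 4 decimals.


Step 1: Try lambda = 0 (constraint inactive).
Stationarity: 2*3*x - 17 = 0
x* = 17/(2*3) = 17/6 = 2.8333 (rounded; the exact value 17/6 is used below)
Check constraint: 5*2.8333 = 14.1665 >= -8 -- satisfied.
Step 2: Compute optimal value.
f(x*) = 3*(17/6)^2 - 17*(17/6) = -24.0833


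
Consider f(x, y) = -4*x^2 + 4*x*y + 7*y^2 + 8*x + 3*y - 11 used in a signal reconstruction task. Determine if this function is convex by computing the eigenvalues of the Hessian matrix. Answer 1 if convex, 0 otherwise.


The Hessian of f(x,y) = -4*x^2 + 4*x*y + 7*y^2 + 8*x + 3*y - 11 is:
H = [[-8, 4], [4, 14]]
Trace = -8 + 14 = 6
Determinant = -8*14 - (4)^2 = -128
Discriminant = (6)^2 - 4*-128 = 548.0
Eigenvalues: lambda_1 = -8.7047, lambda_2 = 14.7047
The function is not convex.

0


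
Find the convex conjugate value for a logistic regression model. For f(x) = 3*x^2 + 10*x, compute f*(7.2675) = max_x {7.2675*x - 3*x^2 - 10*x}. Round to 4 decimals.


f*(y) = sup_x {y*x - a*x^2 - b*x} = sup_x {(y-b)*x - a*x^2}
FOC: (y - b) - 2a*x = 0 => x* = (y - b)/(2a)
x* = (7.2675 - 10)/(2*3) = -0.4554
f*(7.2675) = (y-b)^2/(4a) = (7.2675 - 10)^2/(4*3)
= 7.4666/12 = 0.6222


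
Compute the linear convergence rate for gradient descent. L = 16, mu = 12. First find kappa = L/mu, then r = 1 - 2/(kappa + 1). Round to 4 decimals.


Step 1: Compute the condition number.
kappa = L/mu = 16/12 = 1.3333
Step 2: Compute the convergence rate.
r = 1 - 2/(kappa + 1) = 1 - 2*mu/(L + mu) = (L - mu)/(L + mu) = 4/28 = 0.1429


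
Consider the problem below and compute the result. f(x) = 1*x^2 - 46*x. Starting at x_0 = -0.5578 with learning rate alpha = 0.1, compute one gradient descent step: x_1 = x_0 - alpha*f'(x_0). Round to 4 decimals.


We compute the gradient at x_0 and apply the update.
f'(x) = 2*x - 46
f'(-0.5578) = 2*-0.5578 - 46 = -47.1156
x_1 = -0.5578 - 0.1*-47.1156 = 4.1538


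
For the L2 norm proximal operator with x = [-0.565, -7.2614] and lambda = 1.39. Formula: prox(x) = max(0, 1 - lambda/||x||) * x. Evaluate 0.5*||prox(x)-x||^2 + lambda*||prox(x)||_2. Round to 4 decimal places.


Step 1: Compute ||x||.
||x|| = 7.2833
Step 2: Compute scaling factor.
scale = max(0, 1 - 1.39/7.2833) = 0.8092
Step 3: prox(x) = [-0.4572, -5.8756]
||prox(x)|| = 5.8933
Step 4: Proximal objective.
0.5*||prox-x||^2 = 0.9661
lambda*||prox|| = 8.1917
Total = 9.1578


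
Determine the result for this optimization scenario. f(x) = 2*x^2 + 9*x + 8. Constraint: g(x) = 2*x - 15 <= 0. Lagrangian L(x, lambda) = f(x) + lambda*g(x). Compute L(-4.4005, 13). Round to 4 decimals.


Step 1: Evaluate f(x).
f(-4.4005) = 2*(-4.4005)^2 + 9*(-4.4005) + 8 = 7.1243
Step 2: Evaluate g(x).
g(-4.4005) = 2*-4.4005 - 15 = -23.801
Step 3: Compute Lagrangian.
L = 7.1243 + 13*-23.801 = -302.2887


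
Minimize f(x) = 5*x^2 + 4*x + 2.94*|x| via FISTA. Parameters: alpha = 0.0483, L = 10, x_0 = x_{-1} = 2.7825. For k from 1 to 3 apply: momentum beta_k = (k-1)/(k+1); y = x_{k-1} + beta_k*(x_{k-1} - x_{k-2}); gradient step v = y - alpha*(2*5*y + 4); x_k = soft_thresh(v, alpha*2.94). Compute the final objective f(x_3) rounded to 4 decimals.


FISTA on f(x) = 5*x^2 + 4*x + 2.94*|x|
L = 10, alpha = 0.0483
Iteration 1: beta = 0.0, y = 2.7825 + 0.0*(2.7825 - 2.7825) = 2.7825
  grad(y) = 31.825, v = y - alpha*grad = 1.2454
  prox(v) = soft_thresh(1.2454, 0.142) = 1.1034
Iteration 2: beta = 0.3333, y = 1.1034 + 0.3333*(1.1034 - 2.7825) = 0.5436
  grad(y) = 9.4363, v = y - alpha*grad = 0.0879
  prox(v) = soft_thresh(0.0879, 0.142) = 0.0
Iteration 3: beta = 0.5, y = 0.0 + 0.5*(0.0 - 1.1034) = -0.5517
  grad(y) = -1.5168, v = y - alpha*grad = -0.4784
  prox(v) = soft_thresh(-0.4784, 0.142) = -0.3364
f(x_3) = 5*(-0.3364)^2 + 4*(-0.3364) + 2.94*|-0.3364| = 0.2093


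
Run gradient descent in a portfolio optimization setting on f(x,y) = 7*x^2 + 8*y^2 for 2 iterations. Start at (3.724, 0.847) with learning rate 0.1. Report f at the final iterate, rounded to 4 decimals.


Gradient descent on f(x,y) = 7*x^2 + 8*y^2.
Starting point: (3.724, 0.847), alpha = 0.1
Step 1: grad_x = 2*7*3.724 = 52.136, grad_y = 2*8*0.847 = 13.552
  x_1 = 3.724 - 0.1*52.136 = -1.4896
  y_1 = 0.847 - 0.1*13.552 = -0.5082
Step 2: grad_x = 2*7*-1.4896 = -20.8544, grad_y = 2*8*-0.5082 = -8.1312
  x_2 = -1.4896 - 0.1*-20.8544 = 0.5958
  y_2 = -0.5082 - 0.1*-8.1312 = 0.3049
f(0.5958, 0.3049) = 7*0.5958^2 + 8*0.3049^2 = 3.229


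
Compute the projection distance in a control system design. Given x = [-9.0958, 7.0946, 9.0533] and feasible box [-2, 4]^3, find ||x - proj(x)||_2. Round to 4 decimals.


Project each component onto [-2, 4].
clip(-9.0958) = -2.0, clip(7.0946) = 4.0, clip(9.0533) = 4.0
Projection = [-2.0, 4.0, 4.0]
Squared diffs: [50.3504, 9.5765, 25.5358]
Distance = sqrt(85.4627) = 9.2446


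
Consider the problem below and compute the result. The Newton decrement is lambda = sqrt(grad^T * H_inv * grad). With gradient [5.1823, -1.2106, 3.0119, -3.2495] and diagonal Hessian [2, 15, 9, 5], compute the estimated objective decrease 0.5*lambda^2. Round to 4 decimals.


Step 1: H is diagonal, so H^(-1) * g = [2.5912, -0.0807, 0.3347, -0.6499].
Step 2: g^T H^(-1) g = sum_i g_i^2 / H_ii
  = (5.1823)^2/2 + (-1.2106)^2/15 + (3.0119)^2/9 + (-3.2495)^2/5
  = 13.4281 + 0.0977 + 1.0079 + 2.1119 = 16.6456
Step 3: Objective decrease = 0.5 * g^T H^(-1) g = 8.3228


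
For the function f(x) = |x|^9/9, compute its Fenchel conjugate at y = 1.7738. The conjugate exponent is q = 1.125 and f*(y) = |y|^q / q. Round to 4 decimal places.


The conjugate exponent q satisfies 1/p + 1/q = 1.
p = 9, so q = 9/(9 - 1) = 1.125
|y|^q = 1.7738^1.125 = 1.9055
f*(1.7738) = 1.9055 / 1.125 = 1.6938


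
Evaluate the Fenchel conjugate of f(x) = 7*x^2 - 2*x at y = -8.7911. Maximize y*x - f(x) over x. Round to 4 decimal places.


f*(y) = sup_x {y*x - a*x^2 - b*x} = sup_x {(y-b)*x - a*x^2}
FOC: (y - b) - 2a*x = 0 => x* = (y - b)/(2a)
x* = (-8.7911 + 2)/(2*7) = -0.4851
f*(-8.7911) = (y-b)^2/(4a) = (-8.7911 + 2)^2/(4*7)
= 46.119/28 = 1.6471


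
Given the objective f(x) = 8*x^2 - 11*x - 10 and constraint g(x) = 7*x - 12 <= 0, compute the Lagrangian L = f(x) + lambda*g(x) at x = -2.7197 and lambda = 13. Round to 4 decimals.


Step 1: Evaluate f(x).
f(-2.7197) = 8*(-2.7197)^2 - 11*(-2.7197) - 10 = 79.0908
Step 2: Evaluate g(x).
g(-2.7197) = 7*-2.7197 - 12 = -31.0379
Step 3: Compute Lagrangian.
L = 79.0908 + 13*-31.0379 = -324.4019


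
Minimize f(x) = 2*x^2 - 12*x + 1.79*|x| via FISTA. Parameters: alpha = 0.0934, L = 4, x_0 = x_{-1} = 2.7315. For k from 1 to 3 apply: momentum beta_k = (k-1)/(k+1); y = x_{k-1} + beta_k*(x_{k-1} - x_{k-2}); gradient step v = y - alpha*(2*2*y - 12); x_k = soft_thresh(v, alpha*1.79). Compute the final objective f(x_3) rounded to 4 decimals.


FISTA on f(x) = 2*x^2 - 12*x + 1.79*|x|
L = 4, alpha = 0.0934
Iteration 1: beta = 0.0, y = 2.7315 + 0.0*(2.7315 - 2.7315) = 2.7315
  grad(y) = -1.074, v = y - alpha*grad = 2.8318
  prox(v) = soft_thresh(2.8318, 0.1672) = 2.6646
Iteration 2: beta = 0.3333, y = 2.6646 + 0.3333*(2.6646 - 2.7315) = 2.6423
  grad(y) = -1.4307, v = y - alpha*grad = 2.776
  prox(v) = soft_thresh(2.776, 0.1672) = 2.6088
Iteration 3: beta = 0.5, y = 2.6088 + 0.5*(2.6088 - 2.6646) = 2.5808
  grad(y) = -1.6766, v = y - alpha*grad = 2.7374
  prox(v) = soft_thresh(2.7374, 0.1672) = 2.5703
f(x_3) = 2*2.5703^2 - 12*2.5703 + 1.79*|2.5703| = -13.0299


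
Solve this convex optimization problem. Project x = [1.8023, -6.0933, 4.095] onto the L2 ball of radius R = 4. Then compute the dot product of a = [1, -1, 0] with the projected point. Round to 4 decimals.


Step 1: Compute ||x|| (intermediates to 6 decimals).
||x|| = sqrt(1.8023^2 + (-6.0933)^2 + 4.095^2) = 7.559472
Step 2: Project.
Since ||x|| > R, scale = R/||x|| = 4/7.559472 = 0.529137, proj(x) = scale * x
proj(x) = [0.953664, -3.22419, 2.166816]
Step 3: Dot product.
a^T * proj(x) = 1*0.953664 - 1*(-3.22419) + 0*2.166816 = 4.1779


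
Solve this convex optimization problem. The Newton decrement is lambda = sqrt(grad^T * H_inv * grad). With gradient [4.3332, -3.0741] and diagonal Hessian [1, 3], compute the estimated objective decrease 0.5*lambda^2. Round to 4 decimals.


Step 1: H is diagonal, so H^(-1) * g = [4.3332, -1.0247].
Step 2: g^T H^(-1) g = sum_i g_i^2 / H_ii
  = (4.3332)^2/1 + (-3.0741)^2/3
  = 18.7766 + 3.15 = 21.9267
Step 3: Objective decrease = 0.5 * g^T H^(-1) g = 10.9633


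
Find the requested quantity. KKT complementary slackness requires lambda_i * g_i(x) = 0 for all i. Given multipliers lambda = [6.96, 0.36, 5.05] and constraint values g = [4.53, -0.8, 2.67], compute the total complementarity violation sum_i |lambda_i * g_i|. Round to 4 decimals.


KKT complementary slackness check:
lambda_1 * g_1 = 6.96 * 4.53 = 31.5288
lambda_2 * g_2 = 0.36 * -0.8 = -0.288
lambda_3 * g_3 = 5.05 * 2.67 = 13.4835
Total violation = 31.5288 + 0.288 + 13.4835 = 45.3003


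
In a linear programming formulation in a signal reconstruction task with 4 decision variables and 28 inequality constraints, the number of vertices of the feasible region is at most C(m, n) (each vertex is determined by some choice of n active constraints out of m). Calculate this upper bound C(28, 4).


Each vertex corresponds to some choice of n active constraints out of m, so the number of vertices is at most C(m, n) = m! / (n!(m-n)!).
m = 28, n = 4
Numerator: 28 * 27 * 26 * 25
Denominator: 4! = 24
C(28, 4) = 20475


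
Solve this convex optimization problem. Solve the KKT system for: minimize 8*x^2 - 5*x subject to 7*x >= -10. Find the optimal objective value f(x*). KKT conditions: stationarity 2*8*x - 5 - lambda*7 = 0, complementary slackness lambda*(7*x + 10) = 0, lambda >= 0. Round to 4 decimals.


Step 1: Try lambda = 0 (constraint inactive).
Stationarity: 2*8*x - 5 = 0
x* = 5/(2*8) = 0.3125
Check constraint: 7*0.3125 = 2.1875 >= -10 -- satisfied.
Step 2: Compute optimal value.
f(x*) = 8*0.3125^2 - 5*0.3125 = -0.7813


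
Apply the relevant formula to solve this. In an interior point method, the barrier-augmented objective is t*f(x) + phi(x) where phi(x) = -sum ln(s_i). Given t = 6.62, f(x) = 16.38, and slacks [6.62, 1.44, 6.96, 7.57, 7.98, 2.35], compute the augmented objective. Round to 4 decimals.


Step 1: Compute log-barrier.
ln values: [1.8901, 0.3646, 1.9402, 2.0242, 2.0769, 0.8544]
phi = -(1.8901 + 0.3646 + 1.9402 + 2.0242 + 2.0769 + 0.8544) = -9.1505
Step 2: Compute augmented objective.
t*f(x) = 6.62*16.38 = 108.4356
Total = 108.4356 - 9.1505 = 99.2851


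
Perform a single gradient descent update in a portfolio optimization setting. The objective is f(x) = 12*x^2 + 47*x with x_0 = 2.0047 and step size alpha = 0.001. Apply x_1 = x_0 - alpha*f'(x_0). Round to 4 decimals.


We compute the gradient at x_0 and apply the update.
f'(x) = 24*x + 47
f'(2.0047) = 24*2.0047 + 47 = 95.1128
x_1 = 2.0047 - 0.001*95.1128 = 1.9096


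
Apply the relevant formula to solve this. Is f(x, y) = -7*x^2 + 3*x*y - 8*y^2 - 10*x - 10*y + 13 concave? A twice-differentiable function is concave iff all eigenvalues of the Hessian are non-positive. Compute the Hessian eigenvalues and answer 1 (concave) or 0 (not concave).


The Hessian of f(x,y) = -7*x^2 + 3*x*y - 8*y^2 - 10*x - 10*y + 13 is:
H = [[-14, 3], [3, -16]]
Trace = -14 - 16 = -30
Determinant = -14*-16 - (3)^2 = 215
Discriminant = (-30)^2 - 4*215 = 40.0
Eigenvalues: lambda_1 = -18.1623, lambda_2 = -11.8377
The function is concave.

1


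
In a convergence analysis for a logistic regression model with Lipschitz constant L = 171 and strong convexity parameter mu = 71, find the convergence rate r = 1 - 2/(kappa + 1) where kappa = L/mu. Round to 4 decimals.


Step 1: Compute the condition number.
kappa = L/mu = 171/71 = 2.4085
Step 2: Compute the convergence rate.
r = 1 - 2/(kappa + 1) = 1 - 2*mu/(L + mu) = (L - mu)/(L + mu) = 100/242 = 0.4132


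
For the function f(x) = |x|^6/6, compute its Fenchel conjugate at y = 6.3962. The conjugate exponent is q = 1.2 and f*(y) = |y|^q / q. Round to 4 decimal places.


The conjugate exponent q satisfies 1/p + 1/q = 1.
p = 6, so q = 6/(6 - 1) = 1.2
|y|^q = 6.3962^1.2 = 9.2706
f*(6.3962) = 9.2706 / 1.2 = 7.7255


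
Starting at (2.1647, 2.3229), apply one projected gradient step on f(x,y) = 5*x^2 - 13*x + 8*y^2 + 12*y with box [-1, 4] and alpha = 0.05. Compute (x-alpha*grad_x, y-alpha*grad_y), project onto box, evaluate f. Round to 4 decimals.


Step 1: Compute gradient at (2.1647, 2.3229).
grad_x = 2*5*2.1647 - 13 = 8.647
grad_y = 2*8*2.3229 + 12 = 49.1664
Step 2: Gradient step.
x_raw = 2.1647 - 0.05*8.647 = 1.7324
y_raw = 2.3229 - 0.05*49.1664 = -0.1354
Step 3: Project onto [-1, 4].
x_proj = clip(1.7324) = 1.7324
y_proj = clip(-0.1354) = -0.1354
Step 4: Evaluate f.
f(1.7324, -0.1354) = -8.9937


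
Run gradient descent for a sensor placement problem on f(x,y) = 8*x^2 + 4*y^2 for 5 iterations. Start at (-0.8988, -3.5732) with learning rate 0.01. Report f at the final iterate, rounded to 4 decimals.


Gradient descent on f(x,y) = 8*x^2 + 4*y^2.
Starting point: (-0.8988, -3.5732), alpha = 0.01
Step 1: grad_x = 2*8*-0.8988 = -14.3808, grad_y = 2*4*-3.5732 = -28.5856
  x_1 = -0.8988 - 0.01*-14.3808 = -0.755
  y_1 = -3.5732 - 0.01*-28.5856 = -3.2873
Step 2: grad_x = 2*8*-0.755 = -12.0799, grad_y = 2*4*-3.2873 = -26.2988
  x_2 = -0.755 - 0.01*-12.0799 = -0.6342
  y_2 = -3.2873 - 0.01*-26.2988 = -3.0244
Step 3: grad_x = 2*8*-0.6342 = -10.1471, grad_y = 2*4*-3.0244 = -24.1949
  x_3 = -0.6342 - 0.01*-10.1471 = -0.5327
  y_3 = -3.0244 - 0.01*-24.1949 = -2.7824
Step 4: grad_x = 2*8*-0.5327 = -8.5236, grad_y = 2*4*-2.7824 = -22.2593
  x_4 = -0.5327 - 0.01*-8.5236 = -0.4475
  y_4 = -2.7824 - 0.01*-22.2593 = -2.5598
Step 5: grad_x = 2*8*-0.4475 = -7.1598, grad_y = 2*4*-2.5598 = -20.4785
  x_5 = -0.4475 - 0.01*-7.1598 = -0.3759
  y_5 = -2.5598 - 0.01*-20.4785 = -2.355
f(-0.3759, -2.355) = 8*(-0.3759)^2 + 4*(-2.355)^2 = 23.315


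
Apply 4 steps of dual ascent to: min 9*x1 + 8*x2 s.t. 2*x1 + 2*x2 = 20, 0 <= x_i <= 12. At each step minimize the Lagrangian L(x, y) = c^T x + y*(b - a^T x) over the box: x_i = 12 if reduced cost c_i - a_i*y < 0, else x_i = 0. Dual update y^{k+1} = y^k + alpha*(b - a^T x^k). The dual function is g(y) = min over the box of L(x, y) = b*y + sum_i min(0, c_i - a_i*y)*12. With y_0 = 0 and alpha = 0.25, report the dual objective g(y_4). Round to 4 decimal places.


Dual ascent for LP: min 9*x1 + 8*x2, 2*x1 + 2*x2 = 20, 0 <= x_i <= 12
Step 1: y^k = 0.0, reduced costs: (9.0, 8.0)
  x^k = (0.0, 0.0), subgradient = b - a^T x = 20.0
  y^{k+1} = 0.0 + 0.25*20.0 = 5.0
Step 2: y^k = 5.0, reduced costs: (-1.0, -2.0)
  x^k = (12.0, 12.0), subgradient = b - a^T x = -28.0
  y^{k+1} = 5.0 + 0.25*-28.0 = -2.0
Step 3: y^k = -2.0, reduced costs: (13.0, 12.0)
  x^k = (0.0, 0.0), subgradient = b - a^T x = 20.0
  y^{k+1} = -2.0 + 0.25*20.0 = 3.0
Step 4: y^k = 3.0, reduced costs: (3.0, 2.0)
  x^k = (0.0, 0.0), subgradient = b - a^T x = 20.0
  y^{k+1} = 3.0 + 0.25*20.0 = 8.0
Dual objective at y_4 = 8.0: reduced costs (-7.0, -8.0), box minimizer x = (12.0, 12.0)
g(y_4) = b*y + (c1 - a1*y)*x1 + (c2 - a2*y)*x2 = 20*8.0 + (-7.0)*12.0 + (-8.0)*12.0 = 160.0 - 84.0 - 96.0 = -20.0


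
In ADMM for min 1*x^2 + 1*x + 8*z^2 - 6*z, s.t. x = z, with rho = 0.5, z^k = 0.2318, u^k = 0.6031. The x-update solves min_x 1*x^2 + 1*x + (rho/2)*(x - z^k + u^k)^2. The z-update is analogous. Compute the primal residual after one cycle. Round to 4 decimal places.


ADMM iteration with rho = 0.5, z^k = 0.2318, u^k = 0.6031
Step 1: x-update.
Minimize 1*x^2 + 1*x + (0.5/2)*(x - 0.2318 + 0.6031)^2
FOC: (2*1 + 0.5)*x = -1 + 0.5*(0.2318 - 0.6031)
x^{k+1} = -0.4743
Step 2: z-update.
Minimize 8*z^2 - 6*z + (0.5/2)*(-0.4743 - z + 0.6031)^2
FOC: (2*8 + 0.5)*z = 6 + 0.5*(-0.4743 + 0.6031)
z^{k+1} = 0.3675
Step 3: u-update.
u^{k+1} = 0.6031 - 0.4743 - 0.3675 = -0.2387
Step 4: Primal residual = |-0.4743 - 0.3675| = 0.8418


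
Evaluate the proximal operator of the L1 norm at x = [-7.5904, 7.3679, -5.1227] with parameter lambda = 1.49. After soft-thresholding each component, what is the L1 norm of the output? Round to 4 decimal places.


Soft-thresholding with lambda = 1.49:
prox(-7.5904) = sign(-7.5904)*max(|-7.5904| - 1.49, 0) = -6.1004
prox(7.3679) = sign(7.3679)*max(|7.3679| - 1.49, 0) = 5.8779
prox(-5.1227) = sign(-5.1227)*max(|-5.1227| - 1.49, 0) = -3.6327
prox(x) = [-6.1004, 5.8779, -3.6327]
||prox(x)||_1 = 6.1004 + 5.8779 + 3.6327 = 15.611


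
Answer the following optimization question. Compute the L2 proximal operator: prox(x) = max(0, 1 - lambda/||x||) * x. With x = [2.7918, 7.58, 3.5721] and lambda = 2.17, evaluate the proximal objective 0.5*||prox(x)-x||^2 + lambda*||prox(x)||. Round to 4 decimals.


Step 1: Compute ||x||.
||x|| = 8.8324
Step 2: Compute scaling factor.
scale = max(0, 1 - 2.17/8.8324) = 0.7543
Step 3: prox(x) = [2.1059, 5.7177, 2.6945]
||prox(x)|| = 6.6624
Step 4: Proximal objective.
0.5*||prox-x||^2 = 2.3545
lambda*||prox|| = 14.4574
Total = 16.8118


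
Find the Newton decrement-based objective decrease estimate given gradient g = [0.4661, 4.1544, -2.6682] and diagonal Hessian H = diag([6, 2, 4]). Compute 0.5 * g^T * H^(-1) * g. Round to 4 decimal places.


Step 1: H is diagonal, so H^(-1) * g = [0.0777, 2.0772, -0.6671].
Step 2: g^T H^(-1) g = sum_i g_i^2 / H_ii
  = (0.4661)^2/6 + (4.1544)^2/2 + (-2.6682)^2/4
  = 0.0362 + 8.6295 + 1.7798 = 10.4456
Step 3: Objective decrease = 0.5 * g^T H^(-1) g = 5.2228


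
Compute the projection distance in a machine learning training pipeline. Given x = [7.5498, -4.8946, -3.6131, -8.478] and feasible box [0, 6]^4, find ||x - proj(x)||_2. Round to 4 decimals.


Project each component onto [0, 6].
clip(7.5498) = 6.0, clip(-4.8946) = 0.0, clip(-3.6131) = 0.0, clip(-8.478) = 0.0
Projection = [6.0, 0.0, 0.0, 0.0]
Squared diffs: [2.4019, 23.9571, 13.0545, 71.8765]
Distance = sqrt(111.29) = 10.5494


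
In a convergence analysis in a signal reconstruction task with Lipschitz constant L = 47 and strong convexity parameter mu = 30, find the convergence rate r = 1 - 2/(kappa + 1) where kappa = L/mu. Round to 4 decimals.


Step 1: Compute the condition number.
kappa = L/mu = 47/30 = 1.5667
Step 2: Compute the convergence rate.
r = 1 - 2/(kappa + 1) = 1 - 2*mu/(L + mu) = (L - mu)/(L + mu) = 17/77 = 0.2208


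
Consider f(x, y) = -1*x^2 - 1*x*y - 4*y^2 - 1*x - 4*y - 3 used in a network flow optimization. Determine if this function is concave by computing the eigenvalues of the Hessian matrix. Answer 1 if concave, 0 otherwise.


The Hessian of f(x,y) = -1*x^2 - 1*x*y - 4*y^2 - 1*x - 4*y - 3 is:
H = [[-2, -1], [-1, -8]]
Trace = -2 - 8 = -10
Determinant = -2*-8 - (-1)^2 = 15
Discriminant = (-10)^2 - 4*15 = 40.0
Eigenvalues: lambda_1 = -8.1623, lambda_2 = -1.8377
The function is concave.

1


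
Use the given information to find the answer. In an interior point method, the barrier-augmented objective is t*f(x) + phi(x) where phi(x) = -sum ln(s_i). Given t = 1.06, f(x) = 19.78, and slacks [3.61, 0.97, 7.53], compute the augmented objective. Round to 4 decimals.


Step 1: Compute log-barrier.
ln values: [1.2837, -0.0305, 2.0189]
phi = -(1.2837 - 0.0305 + 2.0189) = -3.2721
Step 2: Compute augmented objective.
t*f(x) = 1.06*19.78 = 20.9668
Total = 20.9668 - 3.2721 = 17.6947


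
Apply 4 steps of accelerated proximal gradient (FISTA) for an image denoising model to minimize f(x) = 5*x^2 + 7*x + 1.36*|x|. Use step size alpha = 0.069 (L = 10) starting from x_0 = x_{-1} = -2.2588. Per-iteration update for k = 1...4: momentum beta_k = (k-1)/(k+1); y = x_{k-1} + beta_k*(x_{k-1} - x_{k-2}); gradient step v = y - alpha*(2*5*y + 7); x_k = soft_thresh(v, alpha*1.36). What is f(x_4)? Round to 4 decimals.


FISTA on f(x) = 5*x^2 + 7*x + 1.36*|x|
L = 10, alpha = 0.069
Iteration 1: beta = 0.0, y = -2.2588 + 0.0*(-2.2588 + 2.2588) = -2.2588
  grad(y) = -15.588, v = y - alpha*grad = -1.1832
  prox(v) = soft_thresh(-1.1832, 0.0938) = -1.0894
Iteration 2: beta = 0.3333, y = -1.0894 + 0.3333*(-1.0894 + 2.2588) = -0.6996
  grad(y) = 0.0042, v = y - alpha*grad = -0.6999
  prox(v) = soft_thresh(-0.6999, 0.0938) = -0.606
Iteration 3: beta = 0.5, y = -0.606 + 0.5*(-0.606 + 1.0894) = -0.3644
  grad(y) = 3.3565, v = y - alpha*grad = -0.5959
  prox(v) = soft_thresh(-0.5959, 0.0938) = -0.5021
Iteration 4: beta = 0.6, y = -0.5021 + 0.6*(-0.5021 + 0.606) = -0.4398
  grad(y) = 2.6024, v = y - alpha*grad = -0.6193
  prox(v) = soft_thresh(-0.6193, 0.0938) = -0.5255
f(x_4) = 5*(-0.5255)^2 + 7*(-0.5255) + 1.36*|-0.5255| = -1.5831


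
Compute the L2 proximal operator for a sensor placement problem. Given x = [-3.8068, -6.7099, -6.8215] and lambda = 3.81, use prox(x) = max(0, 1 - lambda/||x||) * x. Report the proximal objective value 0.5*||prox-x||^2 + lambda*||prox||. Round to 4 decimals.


Step 1: Compute ||x||.
||x|| = 10.2979
Step 2: Compute scaling factor.
scale = max(0, 1 - 3.81/10.2979) = 0.63
Step 3: prox(x) = [-2.3984, -4.2274, -4.2977]
||prox(x)|| = 6.4879
Step 4: Proximal objective.
0.5*||prox-x||^2 = 7.2581
lambda*||prox|| = 24.7189
Total = 31.9771


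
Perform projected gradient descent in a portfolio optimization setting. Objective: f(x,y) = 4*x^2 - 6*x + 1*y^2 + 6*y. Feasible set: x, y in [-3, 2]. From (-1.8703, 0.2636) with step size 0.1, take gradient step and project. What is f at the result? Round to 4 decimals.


Step 1: Compute gradient at (-1.8703, 0.2636).
grad_x = 2*4*-1.8703 - 6 = -20.9624
grad_y = 2*1*0.2636 + 6 = 6.5272
Step 2: Gradient step.
x_raw = -1.8703 - 0.1*-20.9624 = 0.2259
y_raw = 0.2636 - 0.1*6.5272 = -0.3891
Step 3: Project onto [-3, 2].
x_proj = clip(0.2259) = 0.2259
y_proj = clip(-0.3891) = -0.3891
Step 4: Evaluate f.
f(0.2259, -0.3891) = -3.3348


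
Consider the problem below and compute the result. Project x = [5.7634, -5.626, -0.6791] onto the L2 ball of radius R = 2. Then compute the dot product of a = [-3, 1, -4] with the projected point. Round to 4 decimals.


Step 1: Compute ||x|| (intermediates to 6 decimals).
||x|| = sqrt(5.7634^2 + (-5.626)^2 + (-0.6791)^2) = 8.082687
Step 2: Project.
Since ||x|| > R, scale = R/||x|| = 2/8.082687 = 0.247442, proj(x) = scale * x
proj(x) = [1.426107, -1.392109, -0.168038]
Step 3: Dot product.
a^T * proj(x) = -3*1.426107 + 1*(-1.392109) - 4*(-0.168038) = -4.9983


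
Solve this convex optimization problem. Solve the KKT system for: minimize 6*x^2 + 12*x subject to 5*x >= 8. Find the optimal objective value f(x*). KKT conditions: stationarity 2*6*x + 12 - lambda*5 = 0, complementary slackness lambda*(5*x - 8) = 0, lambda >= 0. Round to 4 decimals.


Step 1: Try lambda = 0 (constraint inactive).
x_unc = -12/(2*6) = -1.0
Check: 5*-1.0 = -5.0 < 8 -- violated!
Step 2: Constraint must be active: 5*x = 8
x* = 8/5 = 1.6
lambda = (2*6*1.6 + 12)/5 = 6.24
Step 3: Compute optimal value.
f(x*) = 6*1.6^2 + 12*1.6 = 34.56


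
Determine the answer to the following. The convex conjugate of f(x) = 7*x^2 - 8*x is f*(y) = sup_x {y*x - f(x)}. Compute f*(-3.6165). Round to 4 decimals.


f*(y) = sup_x {y*x - a*x^2 - b*x} = sup_x {(y-b)*x - a*x^2}
FOC: (y - b) - 2a*x = 0 => x* = (y - b)/(2a)
x* = (-3.6165 + 8)/(2*7) = 0.3131
f*(-3.6165) = (y-b)^2/(4a) = (-3.6165 + 8)^2/(4*7)
= 19.2151/28 = 0.6863


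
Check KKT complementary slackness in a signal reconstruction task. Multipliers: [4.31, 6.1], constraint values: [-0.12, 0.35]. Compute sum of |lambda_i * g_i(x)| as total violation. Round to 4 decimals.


KKT complementary slackness check:
lambda_1 * g_1 = 4.31 * -0.12 = -0.5172
lambda_2 * g_2 = 6.1 * 0.35 = 2.135
Total violation = 0.5172 + 2.135 = 2.6522


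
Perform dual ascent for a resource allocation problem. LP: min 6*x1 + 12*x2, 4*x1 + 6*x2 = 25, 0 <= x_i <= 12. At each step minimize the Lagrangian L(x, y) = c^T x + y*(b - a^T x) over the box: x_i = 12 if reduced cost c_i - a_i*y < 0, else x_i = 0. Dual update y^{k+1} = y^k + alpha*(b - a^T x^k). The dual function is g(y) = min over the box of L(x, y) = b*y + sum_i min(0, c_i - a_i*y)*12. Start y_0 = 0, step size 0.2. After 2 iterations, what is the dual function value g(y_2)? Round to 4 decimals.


Dual ascent for LP: min 6*x1 + 12*x2, 4*x1 + 6*x2 = 25, 0 <= x_i <= 12
Step 1: y^k = 0.0, reduced costs: (6.0, 12.0)
  x^k = (0.0, 0.0), subgradient = b - a^T x = 25.0
  y^{k+1} = 0.0 + 0.2*25.0 = 5.0
Step 2: y^k = 5.0, reduced costs: (-14.0, -18.0)
  x^k = (12.0, 12.0), subgradient = b - a^T x = -95.0
  y^{k+1} = 5.0 + 0.2*-95.0 = -14.0
Dual objective at y_2 = -14.0: reduced costs (62.0, 96.0), box minimizer x = (0.0, 0.0)
g(y_2) = b*y + (c1 - a1*y)*x1 + (c2 - a2*y)*x2 = 25*(-14.0) + 62.0*0.0 + 96.0*0.0 = -350.0 + 0.0 + 0.0 = -350.0


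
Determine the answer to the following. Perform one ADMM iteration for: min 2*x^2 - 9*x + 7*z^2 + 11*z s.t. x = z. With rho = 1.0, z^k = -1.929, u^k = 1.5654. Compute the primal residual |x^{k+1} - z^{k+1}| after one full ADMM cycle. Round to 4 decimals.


ADMM iteration with rho = 1.0, z^k = -1.929, u^k = 1.5654
Step 1: x-update.
Minimize 2*x^2 - 9*x + (1.0/2)*(x + 1.929 + 1.5654)^2
FOC: (2*2 + 1.0)*x = 9 + 1.0*(-1.929 - 1.5654)
x^{k+1} = 1.1011
Step 2: z-update.
Minimize 7*z^2 + 11*z + (1.0/2)*(1.1011 - z + 1.5654)^2
FOC: (2*7 + 1.0)*z = -11 + 1.0*(1.1011 + 1.5654)
z^{k+1} = -0.5556
Step 3: u-update.
u^{k+1} = 1.5654 + 1.1011 + 0.5556 = 3.2221
Step 4: Primal residual = |1.1011 + 0.5556| = 1.6567


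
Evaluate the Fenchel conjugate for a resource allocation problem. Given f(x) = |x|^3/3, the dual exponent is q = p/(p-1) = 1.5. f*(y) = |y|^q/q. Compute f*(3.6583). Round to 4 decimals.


The conjugate exponent q satisfies 1/p + 1/q = 1.
p = 3, so q = 3/(3 - 1) = 1.5
|y|^q = 3.6583^1.5 = 6.9971
f*(3.6583) = 6.9971 / 1.5 = 4.6647


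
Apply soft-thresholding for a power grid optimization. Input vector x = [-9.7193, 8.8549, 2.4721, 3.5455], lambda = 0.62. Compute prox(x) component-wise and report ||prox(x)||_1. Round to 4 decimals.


Soft-thresholding with lambda = 0.62:
prox(-9.7193) = sign(-9.7193)*max(|-9.7193| - 0.62, 0) = -9.0993
prox(8.8549) = sign(8.8549)*max(|8.8549| - 0.62, 0) = 8.2349
prox(2.4721) = sign(2.4721)*max(|2.4721| - 0.62, 0) = 1.8521
prox(3.5455) = sign(3.5455)*max(|3.5455| - 0.62, 0) = 2.9255
prox(x) = [-9.0993, 8.2349, 1.8521, 2.9255]
||prox(x)||_1 = 9.0993 + 8.2349 + 1.8521 + 2.9255 = 22.1118


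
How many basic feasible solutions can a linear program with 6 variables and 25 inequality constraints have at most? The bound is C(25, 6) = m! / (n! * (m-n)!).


Each vertex corresponds to some choice of n active constraints out of m, so the number of vertices is at most C(m, n) = m! / (n!(m-n)!).
m = 25, n = 6
Numerator: 25 * 24 * 23 * 22 * 21 * 20
Denominator: 6! = 720
C(25, 6) = 177100


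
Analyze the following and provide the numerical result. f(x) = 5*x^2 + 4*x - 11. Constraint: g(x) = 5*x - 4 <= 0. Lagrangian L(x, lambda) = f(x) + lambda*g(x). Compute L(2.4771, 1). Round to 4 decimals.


Step 1: Evaluate f(x).
f(2.4771) = 5*2.4771^2 + 4*2.4771 - 11 = 29.5885
Step 2: Evaluate g(x).
g(2.4771) = 5*2.4771 - 4 = 8.3855
Step 3: Compute Lagrangian.
L = 29.5885 + 1*8.3855 = 37.974


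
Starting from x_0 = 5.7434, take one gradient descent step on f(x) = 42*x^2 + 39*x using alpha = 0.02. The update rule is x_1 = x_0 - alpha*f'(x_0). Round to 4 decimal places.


We compute the gradient at x_0 and apply the update.
f'(x) = 84*x + 39
f'(5.7434) = 84*5.7434 + 39 = 521.4456
x_1 = 5.7434 - 0.02*521.4456 = -4.6855


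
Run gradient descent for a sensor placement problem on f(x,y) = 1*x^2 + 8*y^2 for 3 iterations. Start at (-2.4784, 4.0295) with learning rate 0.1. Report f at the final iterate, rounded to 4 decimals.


Gradient descent on f(x,y) = 1*x^2 + 8*y^2.
Starting point: (-2.4784, 4.0295), alpha = 0.1
Step 1: grad_x = 2*1*-2.4784 = -4.9568, grad_y = 2*8*4.0295 = 64.472
  x_1 = -2.4784 - 0.1*-4.9568 = -1.9827
  y_1 = 4.0295 - 0.1*64.472 = -2.4177
Step 2: grad_x = 2*1*-1.9827 = -3.9654, grad_y = 2*8*-2.4177 = -38.6832
  x_2 = -1.9827 - 0.1*-3.9654 = -1.5862
  y_2 = -2.4177 - 0.1*-38.6832 = 1.4506
Step 3: grad_x = 2*1*-1.5862 = -3.1724, grad_y = 2*8*1.4506 = 23.2099
  x_3 = -1.5862 - 0.1*-3.1724 = -1.2689
  y_3 = 1.4506 - 0.1*23.2099 = -0.8704
f(-1.2689, -0.8704) = 1*(-1.2689)^2 + 8*(-0.8704)^2 = 7.6706


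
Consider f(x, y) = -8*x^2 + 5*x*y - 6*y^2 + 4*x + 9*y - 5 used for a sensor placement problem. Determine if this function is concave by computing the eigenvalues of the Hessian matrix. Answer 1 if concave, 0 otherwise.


The Hessian of f(x,y) = -8*x^2 + 5*x*y - 6*y^2 + 4*x + 9*y - 5 is:
H = [[-16, 5], [5, -12]]
Trace = -16 - 12 = -28
Determinant = -16*-12 - (5)^2 = 167
Discriminant = (-28)^2 - 4*167 = 116.0
Eigenvalues: lambda_1 = -19.3852, lambda_2 = -8.6148
The function is concave.

1


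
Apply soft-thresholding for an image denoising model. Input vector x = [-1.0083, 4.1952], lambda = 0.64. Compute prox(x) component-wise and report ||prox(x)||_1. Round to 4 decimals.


Soft-thresholding with lambda = 0.64:
prox(-1.0083) = sign(-1.0083)*max(|-1.0083| - 0.64, 0) = -0.3683
prox(4.1952) = sign(4.1952)*max(|4.1952| - 0.64, 0) = 3.5552
prox(x) = [-0.3683, 3.5552]
||prox(x)||_1 = 0.3683 + 3.5552 = 3.9235


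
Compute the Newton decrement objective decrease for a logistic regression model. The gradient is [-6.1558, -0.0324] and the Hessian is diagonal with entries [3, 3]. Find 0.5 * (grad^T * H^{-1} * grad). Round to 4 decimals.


Step 1: H is diagonal, so H^(-1) * g = [-2.0519, -0.0108].
Step 2: g^T H^(-1) g = sum_i g_i^2 / H_ii
  = (-6.1558)^2/3 + (-0.0324)^2/3
  = 12.6313 + 0.0003 = 12.6316
Step 3: Objective decrease = 0.5 * g^T H^(-1) g = 6.3158


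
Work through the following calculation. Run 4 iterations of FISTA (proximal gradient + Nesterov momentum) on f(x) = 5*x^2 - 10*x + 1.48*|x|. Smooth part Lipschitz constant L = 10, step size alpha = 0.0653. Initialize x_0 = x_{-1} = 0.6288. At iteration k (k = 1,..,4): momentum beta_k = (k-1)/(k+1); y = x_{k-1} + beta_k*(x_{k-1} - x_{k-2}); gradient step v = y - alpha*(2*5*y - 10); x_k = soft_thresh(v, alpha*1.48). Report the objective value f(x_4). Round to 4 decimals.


FISTA on f(x) = 5*x^2 - 10*x + 1.48*|x|
L = 10, alpha = 0.0653
Iteration 1: beta = 0.0, y = 0.6288 + 0.0*(0.6288 - 0.6288) = 0.6288
  grad(y) = -3.712, v = y - alpha*grad = 0.8712
  prox(v) = soft_thresh(0.8712, 0.0966) = 0.7745
Iteration 2: beta = 0.3333, y = 0.7745 + 0.3333*(0.7745 - 0.6288) = 0.8231
  grad(y) = -1.7687, v = y - alpha*grad = 0.9386
  prox(v) = soft_thresh(0.9386, 0.0966) = 0.842
Iteration 3: beta = 0.5, y = 0.842 + 0.5*(0.842 - 0.7745) = 0.8757
  grad(y) = -1.243, v = y - alpha*grad = 0.9569
  prox(v) = soft_thresh(0.9569, 0.0966) = 0.8602
Iteration 4: beta = 0.6, y = 0.8602 + 0.6*(0.8602 - 0.842) = 0.8712
  grad(y) = -1.2883, v = y - alpha*grad = 0.9553
  prox(v) = soft_thresh(0.9553, 0.0966) = 0.8587
f(x_4) = 5*0.8587^2 - 10*0.8587 + 1.48*|0.8587| = -3.6293


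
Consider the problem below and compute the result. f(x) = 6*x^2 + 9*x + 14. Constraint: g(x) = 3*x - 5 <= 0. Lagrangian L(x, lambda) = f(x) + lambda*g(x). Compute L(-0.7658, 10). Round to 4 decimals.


Step 1: Evaluate f(x).
f(-0.7658) = 6*(-0.7658)^2 + 9*(-0.7658) + 14 = 10.6265
Step 2: Evaluate g(x).
g(-0.7658) = 3*-0.7658 - 5 = -7.2974
Step 3: Compute Lagrangian.
L = 10.6265 + 10*-7.2974 = -62.3475


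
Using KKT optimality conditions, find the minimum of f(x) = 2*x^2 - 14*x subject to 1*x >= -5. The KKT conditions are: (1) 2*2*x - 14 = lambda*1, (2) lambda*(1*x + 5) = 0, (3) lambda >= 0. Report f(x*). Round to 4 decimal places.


Step 1: Try lambda = 0 (constraint inactive).
Stationarity: 2*2*x - 14 = 0
x* = 14/(2*2) = 3.5
Check constraint: 1*3.5 = 3.5 >= -5 -- satisfied.
Step 2: Compute optimal value.
f(x*) = 2*3.5^2 - 14*3.5 = -24.5


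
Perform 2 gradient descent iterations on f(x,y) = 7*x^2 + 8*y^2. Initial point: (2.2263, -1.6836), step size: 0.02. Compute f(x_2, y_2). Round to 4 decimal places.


Gradient descent on f(x,y) = 7*x^2 + 8*y^2.
Starting point: (2.2263, -1.6836), alpha = 0.02
Step 1: grad_x = 2*7*2.2263 = 31.1682, grad_y = 2*8*-1.6836 = -26.9376
  x_1 = 2.2263 - 0.02*31.1682 = 1.6029
  y_1 = -1.6836 - 0.02*-26.9376 = -1.1448
Step 2: grad_x = 2*7*1.6029 = 22.4411, grad_y = 2*8*-1.1448 = -18.3176
  x_2 = 1.6029 - 0.02*22.4411 = 1.1541
  y_2 = -1.1448 - 0.02*-18.3176 = -0.7785
f(1.1541, -0.7785) = 7*1.1541^2 + 8*(-0.7785)^2 = 14.1723


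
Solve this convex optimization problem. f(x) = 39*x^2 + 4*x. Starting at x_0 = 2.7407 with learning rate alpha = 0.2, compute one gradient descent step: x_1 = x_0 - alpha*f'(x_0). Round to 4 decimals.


We compute the gradient at x_0 and apply the update.
f'(x) = 78*x + 4
f'(2.7407) = 78*2.7407 + 4 = 217.7746
x_1 = 2.7407 - 0.2*217.7746 = -40.8142


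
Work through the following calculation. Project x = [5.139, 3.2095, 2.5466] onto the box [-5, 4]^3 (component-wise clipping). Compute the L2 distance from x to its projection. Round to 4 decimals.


Project each component onto [-5, 4].
clip(5.139) = 4.0, clip(3.2095) = 3.2095, clip(2.5466) = 2.5466
Projection = [4.0, 3.2095, 2.5466]
Squared diffs: [1.2973, 0.0, 0.0]
Distance = sqrt(1.2973) = 1.139


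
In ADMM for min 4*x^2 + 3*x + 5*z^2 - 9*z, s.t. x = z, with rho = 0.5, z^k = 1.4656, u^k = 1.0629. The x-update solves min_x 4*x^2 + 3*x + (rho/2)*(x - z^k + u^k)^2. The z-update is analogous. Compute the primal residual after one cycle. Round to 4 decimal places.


ADMM iteration with rho = 0.5, z^k = 1.4656, u^k = 1.0629
Step 1: x-update.
Minimize 4*x^2 + 3*x + (0.5/2)*(x - 1.4656 + 1.0629)^2
FOC: (2*4 + 0.5)*x = -3 + 0.5*(1.4656 - 1.0629)
x^{k+1} = -0.3293
Step 2: z-update.
Minimize 5*z^2 - 9*z + (0.5/2)*(-0.3293 - z + 1.0629)^2
FOC: (2*5 + 0.5)*z = 9 + 0.5*(-0.3293 + 1.0629)
z^{k+1} = 0.8921
Step 3: u-update.
u^{k+1} = 1.0629 - 0.3293 - 0.8921 = -0.1584
Step 4: Primal residual = |-0.3293 - 0.8921| = 1.2213


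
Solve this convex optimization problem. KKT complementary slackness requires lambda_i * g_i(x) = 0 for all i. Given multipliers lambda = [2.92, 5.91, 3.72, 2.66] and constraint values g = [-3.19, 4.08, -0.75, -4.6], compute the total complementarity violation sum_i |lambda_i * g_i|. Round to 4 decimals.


KKT complementary slackness check:
lambda_1 * g_1 = 2.92 * -3.19 = -9.3148
lambda_2 * g_2 = 5.91 * 4.08 = 24.1128
lambda_3 * g_3 = 3.72 * -0.75 = -2.79
lambda_4 * g_4 = 2.66 * -4.6 = -12.236
Total violation = 9.3148 + 24.1128 + 2.79 + 12.236 = 48.4536


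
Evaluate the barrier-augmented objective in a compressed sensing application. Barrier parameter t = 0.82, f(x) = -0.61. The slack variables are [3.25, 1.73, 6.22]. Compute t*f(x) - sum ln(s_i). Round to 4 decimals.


Step 1: Compute log-barrier.
ln values: [1.1787, 0.5481, 1.8278]
phi = -(1.1787 + 0.5481 + 1.8278) = -3.5545
Step 2: Compute augmented objective.
t*f(x) = 0.82*-0.61 = -0.5002
Total = -0.5002 - 3.5545 = -4.0547


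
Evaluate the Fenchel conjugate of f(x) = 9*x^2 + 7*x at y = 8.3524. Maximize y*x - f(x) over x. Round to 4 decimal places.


f*(y) = sup_x {y*x - a*x^2 - b*x} = sup_x {(y-b)*x - a*x^2}
FOC: (y - b) - 2a*x = 0 => x* = (y - b)/(2a)
x* = (8.3524 - 7)/(2*9) = 0.0751
f*(8.3524) = (y-b)^2/(4a) = (8.3524 - 7)^2/(4*9)
= 1.829/36 = 0.0508
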